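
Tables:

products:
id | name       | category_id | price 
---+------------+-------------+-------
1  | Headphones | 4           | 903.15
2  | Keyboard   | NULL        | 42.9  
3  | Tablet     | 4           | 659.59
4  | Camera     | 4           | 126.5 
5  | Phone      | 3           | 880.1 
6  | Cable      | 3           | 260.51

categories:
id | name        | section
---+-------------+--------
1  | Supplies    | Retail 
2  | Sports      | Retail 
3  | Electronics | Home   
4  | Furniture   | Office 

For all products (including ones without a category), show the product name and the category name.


LEFT JOIN keeps every row from products (the left table); where category_id has no match in categories, the category columns become NULL. Walk through each product:
  - product 1 (Headphones): category_id=4 -> matches Furniture
  - product 2 (Keyboard): category_id=NULL, no match -> kept with NULL
  - product 3 (Tablet): category_id=4 -> matches Furniture
  - product 4 (Camera): category_id=4 -> matches Furniture
  - product 5 (Phone): category_id=3 -> matches Electronics
  - product 6 (Cable): category_id=3 -> matches Electronics
All 6 rows appear; 1 has NULL category.

SQL:
SELECT a.name, b.name AS category
FROM products a
LEFT JOIN categories b ON a.category_id = b.id

Result:
name       | category   
-----------+------------
Headphones | Furniture  
Keyboard   | NULL       
Tablet     | Furniture  
Camera     | Furniture  
Phone      | Electronics
Cable      | Electronics


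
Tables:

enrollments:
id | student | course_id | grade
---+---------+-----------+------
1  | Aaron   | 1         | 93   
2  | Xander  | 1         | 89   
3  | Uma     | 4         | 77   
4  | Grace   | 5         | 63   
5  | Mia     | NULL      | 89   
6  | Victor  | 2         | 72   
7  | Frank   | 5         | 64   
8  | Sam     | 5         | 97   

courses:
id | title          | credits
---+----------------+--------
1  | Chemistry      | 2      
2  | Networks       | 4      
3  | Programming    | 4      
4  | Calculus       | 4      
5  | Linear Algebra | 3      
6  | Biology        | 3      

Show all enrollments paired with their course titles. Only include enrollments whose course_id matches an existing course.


INNER JOIN keeps only enrollments rows whose course_id matches an id in courses. Walk through each enrollment:
  - enrollment 1 (Aaron): course_id=1 -> matches Chemistry
  - enrollment 2 (Xander): course_id=1 -> matches Chemistry
  - enrollment 3 (Uma): course_id=4 -> matches Calculus
  - enrollment 4 (Grace): course_id=5 -> matches Linear Algebra
  - enrollment 5 (Mia): course_id=NULL, no match -> dropped
  - enrollment 6 (Victor): course_id=2 -> matches Networks
  - enrollment 7 (Frank): course_id=5 -> matches Linear Algebra
  - enrollment 8 (Sam): course_id=5 -> matches Linear Algebra
So 1 of 8 rows is dropped.

SQL:
SELECT a.student, b.title AS course
FROM enrollments a
INNER JOIN courses b ON a.course_id = b.id

Result:
student | course        
--------+---------------
Aaron   | Chemistry     
Xander  | Chemistry     
Uma     | Calculus      
Grace   | Linear Algebra
Victor  | Networks      
Frank   | Linear Algebra
Sam     | Linear Algebra


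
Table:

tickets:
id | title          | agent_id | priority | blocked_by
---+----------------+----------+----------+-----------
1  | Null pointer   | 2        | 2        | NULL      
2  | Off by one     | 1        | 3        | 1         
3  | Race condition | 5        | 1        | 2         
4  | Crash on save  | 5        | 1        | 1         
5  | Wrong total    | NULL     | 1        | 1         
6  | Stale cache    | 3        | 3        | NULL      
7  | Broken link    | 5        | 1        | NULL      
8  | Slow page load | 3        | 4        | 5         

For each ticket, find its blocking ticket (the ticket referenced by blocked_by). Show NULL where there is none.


This is a self-join: tickets is joined to a second copy of itself, matching each row's blocked_by to another row's id. Use LEFT JOIN so rows with blocked_by=NULL are kept.
  - ticket 1 (Null pointer): blocked_by=NULL -> NULL
  - ticket 2 (Off by one): blocked_by=1 -> Null pointer
  - ticket 3 (Race condition): blocked_by=2 -> Off by one
  - ticket 4 (Crash on save): blocked_by=1 -> Null pointer
  - ticket 5 (Wrong total): blocked_by=1 -> Null pointer
  - ticket 6 (Stale cache): blocked_by=NULL -> NULL
  - ticket 7 (Broken link): blocked_by=NULL -> NULL
  - ticket 8 (Slow page load): blocked_by=5 -> Wrong total

SQL:
SELECT a.title AS item, b.title AS blocked_by
FROM tickets a
LEFT JOIN tickets b ON a.blocked_by = b.id

Result:
item           | blocked_by  
---------------+-------------
Null pointer   | NULL        
Off by one     | Null pointer
Race condition | Off by one  
Crash on save  | Null pointer
Wrong total    | Null pointer
Stale cache    | NULL        
Broken link    | NULL        
Slow page load | Wrong total 


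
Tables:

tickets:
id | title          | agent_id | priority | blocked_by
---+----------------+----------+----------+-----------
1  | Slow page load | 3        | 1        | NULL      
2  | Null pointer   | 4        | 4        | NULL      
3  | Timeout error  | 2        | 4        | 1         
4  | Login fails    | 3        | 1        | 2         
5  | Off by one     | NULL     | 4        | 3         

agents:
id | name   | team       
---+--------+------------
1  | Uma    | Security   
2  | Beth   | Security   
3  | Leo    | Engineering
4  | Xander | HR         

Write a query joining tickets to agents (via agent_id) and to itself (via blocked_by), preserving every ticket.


Two LEFT JOINs from the same base table tickets: one to agents via agent_id, one to tickets itself via blocked_by. Both are LEFT so every ticket is preserved.
Match against agents:
  - ticket 1 (Slow page load): agent_id=3 -> matches Leo
  - ticket 2 (Null pointer): agent_id=4 -> matches Xander
  - ticket 3 (Timeout error): agent_id=2 -> matches Beth
  - ticket 4 (Login fails): agent_id=3 -> matches Leo
  - ticket 5 (Off by one): agent_id=NULL, no match -> kept with NULL
Match against tickets (self):
  - ticket 1 (Slow page load): blocked_by=NULL -> NULL
  - ticket 2 (Null pointer): blocked_by=NULL -> NULL
  - ticket 3 (Timeout error): blocked_by=1 -> Slow page load
  - ticket 4 (Login fails): blocked_by=2 -> Null pointer
  - ticket 5 (Off by one): blocked_by=3 -> Timeout error

SQL:
SELECT a.title, b.name AS agent, c.title AS blocked_by
FROM tickets a
LEFT JOIN agents b ON a.agent_id = b.id
LEFT JOIN tickets c ON a.blocked_by = c.id

Result:
title          | agent  | blocked_by    
---------------+--------+---------------
Slow page load | Leo    | NULL          
Null pointer   | Xander | NULL          
Timeout error  | Beth   | Slow page load
Login fails    | Leo    | Null pointer  
Off by one     | NULL   | Timeout error 


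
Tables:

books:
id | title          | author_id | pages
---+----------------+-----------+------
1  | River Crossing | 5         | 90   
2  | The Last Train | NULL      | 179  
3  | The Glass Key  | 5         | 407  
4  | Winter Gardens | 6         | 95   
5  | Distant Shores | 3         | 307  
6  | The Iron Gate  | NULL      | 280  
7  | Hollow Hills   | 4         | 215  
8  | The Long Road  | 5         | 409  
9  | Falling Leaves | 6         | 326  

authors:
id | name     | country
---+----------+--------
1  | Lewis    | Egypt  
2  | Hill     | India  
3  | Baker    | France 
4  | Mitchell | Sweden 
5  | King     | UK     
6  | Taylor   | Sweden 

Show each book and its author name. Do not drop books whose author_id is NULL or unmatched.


LEFT JOIN keeps every row from books (the left table); where author_id has no match in authors, the author columns become NULL. Walk through each book:
  - book 1 (River Crossing): author_id=5 -> matches King
  - book 2 (The Last Train): author_id=NULL, no match -> kept with NULL
  - book 3 (The Glass Key): author_id=5 -> matches King
  - book 4 (Winter Gardens): author_id=6 -> matches Taylor
  - book 5 (Distant Shores): author_id=3 -> matches Baker
  - book 6 (The Iron Gate): author_id=NULL, no match -> kept with NULL
  - book 7 (Hollow Hills): author_id=4 -> matches Mitchell
  - book 8 (The Long Road): author_id=5 -> matches King
  - book 9 (Falling Leaves): author_id=6 -> matches Taylor
All 9 rows appear; 2 have NULL author.

SQL:
SELECT a.title, b.name AS author
FROM books a
LEFT JOIN authors b ON a.author_id = b.id

Result:
title          | author  
---------------+---------
River Crossing | King    
The Last Train | NULL    
The Glass Key  | King    
Winter Gardens | Taylor  
Distant Shores | Baker   
The Iron Gate  | NULL    
Hollow Hills   | Mitchell
The Long Road  | King    
Falling Leaves | Taylor  


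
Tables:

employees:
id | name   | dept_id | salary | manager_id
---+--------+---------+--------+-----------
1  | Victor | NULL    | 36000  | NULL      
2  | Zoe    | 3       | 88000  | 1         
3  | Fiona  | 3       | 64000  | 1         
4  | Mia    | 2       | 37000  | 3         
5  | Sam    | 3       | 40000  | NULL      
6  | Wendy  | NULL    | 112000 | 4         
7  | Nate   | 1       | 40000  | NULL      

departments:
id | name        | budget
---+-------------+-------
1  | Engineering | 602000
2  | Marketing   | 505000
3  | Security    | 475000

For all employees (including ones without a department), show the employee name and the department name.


LEFT JOIN keeps every row from employees (the left table); where dept_id has no match in departments, the department columns become NULL. Walk through each employee:
  - employee 1 (Victor): dept_id=NULL, no match -> kept with NULL
  - employee 2 (Zoe): dept_id=3 -> matches Security
  - employee 3 (Fiona): dept_id=3 -> matches Security
  - employee 4 (Mia): dept_id=2 -> matches Marketing
  - employee 5 (Sam): dept_id=3 -> matches Security
  - employee 6 (Wendy): dept_id=NULL, no match -> kept with NULL
  - employee 7 (Nate): dept_id=1 -> matches Engineering
All 7 rows appear; 2 have NULL department.

SQL:
SELECT a.name, b.name AS department
FROM employees a
LEFT JOIN departments b ON a.dept_id = b.id

Result:
name   | department 
-------+------------
Victor | NULL       
Zoe    | Security   
Fiona  | Security   
Mia    | Marketing  
Sam    | Security   
Wendy  | NULL       
Nate   | Engineering


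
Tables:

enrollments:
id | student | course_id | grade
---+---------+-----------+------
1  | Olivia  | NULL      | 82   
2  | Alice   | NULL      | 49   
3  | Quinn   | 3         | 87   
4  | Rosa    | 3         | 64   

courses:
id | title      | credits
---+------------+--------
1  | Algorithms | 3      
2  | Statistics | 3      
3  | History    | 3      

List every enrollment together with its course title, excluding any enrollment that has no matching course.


INNER JOIN keeps only enrollments rows whose course_id matches an id in courses. Walk through each enrollment:
  - enrollment 1 (Olivia): course_id=NULL, no match -> dropped
  - enrollment 2 (Alice): course_id=NULL, no match -> dropped
  - enrollment 3 (Quinn): course_id=3 -> matches History
  - enrollment 4 (Rosa): course_id=3 -> matches History
So 2 of 4 rows are dropped.

SQL:
SELECT a.student, b.title AS course
FROM enrollments a
INNER JOIN courses b ON a.course_id = b.id

Result:
student | course 
--------+--------
Quinn   | History
Rosa    | History


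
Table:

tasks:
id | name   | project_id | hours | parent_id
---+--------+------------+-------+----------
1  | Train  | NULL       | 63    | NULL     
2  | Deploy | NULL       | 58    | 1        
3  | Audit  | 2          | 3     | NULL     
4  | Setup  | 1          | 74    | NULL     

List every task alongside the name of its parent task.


This is a self-join: tasks is joined to a second copy of itself, matching each row's parent_id to another row's id. Use LEFT JOIN so rows with parent_id=NULL are kept.
  - task 1 (Train): parent_id=NULL -> NULL
  - task 2 (Deploy): parent_id=1 -> Train
  - task 3 (Audit): parent_id=NULL -> NULL
  - task 4 (Setup): parent_id=NULL -> NULL

SQL:
SELECT a.name AS item, b.name AS parent
FROM tasks a
LEFT JOIN tasks b ON a.parent_id = b.id

Result:
item   | parent
-------+-------
Train  | NULL  
Deploy | Train 
Audit  | NULL  
Setup  | NULL  


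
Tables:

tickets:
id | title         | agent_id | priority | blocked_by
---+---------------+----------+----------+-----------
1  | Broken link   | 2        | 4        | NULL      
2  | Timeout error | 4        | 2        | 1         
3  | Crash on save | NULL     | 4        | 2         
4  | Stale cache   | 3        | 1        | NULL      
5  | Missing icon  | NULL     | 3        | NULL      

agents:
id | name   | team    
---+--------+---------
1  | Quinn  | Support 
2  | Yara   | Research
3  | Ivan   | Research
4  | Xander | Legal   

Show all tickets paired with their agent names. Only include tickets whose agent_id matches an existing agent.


INNER JOIN keeps only tickets rows whose agent_id matches an id in agents. Walk through each ticket:
  - ticket 1 (Broken link): agent_id=2 -> matches Yara
  - ticket 2 (Timeout error): agent_id=4 -> matches Xander
  - ticket 3 (Crash on save): agent_id=NULL, no match -> dropped
  - ticket 4 (Stale cache): agent_id=3 -> matches Ivan
  - ticket 5 (Missing icon): agent_id=NULL, no match -> dropped
So 2 of 5 rows are dropped.

SQL:
SELECT a.title, b.name AS agent
FROM tickets a
INNER JOIN agents b ON a.agent_id = b.id

Result:
title         | agent 
--------------+-------
Broken link   | Yara  
Timeout error | Xander
Stale cache   | Ivan  


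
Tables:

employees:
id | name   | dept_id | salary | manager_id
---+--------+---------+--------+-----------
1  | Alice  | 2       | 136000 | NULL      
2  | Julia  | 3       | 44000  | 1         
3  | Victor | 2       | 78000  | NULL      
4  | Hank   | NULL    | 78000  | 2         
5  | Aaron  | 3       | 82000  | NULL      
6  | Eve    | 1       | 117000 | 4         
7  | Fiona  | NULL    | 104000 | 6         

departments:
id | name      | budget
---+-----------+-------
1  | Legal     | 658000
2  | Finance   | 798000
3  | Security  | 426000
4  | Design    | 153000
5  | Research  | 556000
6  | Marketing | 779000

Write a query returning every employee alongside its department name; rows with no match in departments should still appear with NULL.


LEFT JOIN keeps every row from employees (the left table); where dept_id has no match in departments, the department columns become NULL. Walk through each employee:
  - employee 1 (Alice): dept_id=2 -> matches Finance
  - employee 2 (Julia): dept_id=3 -> matches Security
  - employee 3 (Victor): dept_id=2 -> matches Finance
  - employee 4 (Hank): dept_id=NULL, no match -> kept with NULL
  - employee 5 (Aaron): dept_id=3 -> matches Security
  - employee 6 (Eve): dept_id=1 -> matches Legal
  - employee 7 (Fiona): dept_id=NULL, no match -> kept with NULL
All 7 rows appear; 2 have NULL department.

SQL:
SELECT a.name, b.name AS department
FROM employees a
LEFT JOIN departments b ON a.dept_id = b.id

Result:
name   | department
-------+-----------
Alice  | Finance   
Julia  | Security  
Victor | Finance   
Hank   | NULL      
Aaron  | Security  
Eve    | Legal     
Fiona  | NULL      


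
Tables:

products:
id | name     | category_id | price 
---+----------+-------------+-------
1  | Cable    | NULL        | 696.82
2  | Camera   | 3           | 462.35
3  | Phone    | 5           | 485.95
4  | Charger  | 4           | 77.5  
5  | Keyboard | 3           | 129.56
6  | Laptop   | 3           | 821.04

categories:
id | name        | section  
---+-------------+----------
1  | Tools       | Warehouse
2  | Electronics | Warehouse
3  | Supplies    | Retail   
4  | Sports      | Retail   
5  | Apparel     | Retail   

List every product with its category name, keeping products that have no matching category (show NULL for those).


LEFT JOIN keeps every row from products (the left table); where category_id has no match in categories, the category columns become NULL. Walk through each product:
  - product 1 (Cable): category_id=NULL, no match -> kept with NULL
  - product 2 (Camera): category_id=3 -> matches Supplies
  - product 3 (Phone): category_id=5 -> matches Apparel
  - product 4 (Charger): category_id=4 -> matches Sports
  - product 5 (Keyboard): category_id=3 -> matches Supplies
  - product 6 (Laptop): category_id=3 -> matches Supplies
All 6 rows appear; 1 has NULL category.

SQL:
SELECT a.name, b.name AS category
FROM products a
LEFT JOIN categories b ON a.category_id = b.id

Result:
name     | category
---------+---------
Cable    | NULL    
Camera   | Supplies
Phone    | Apparel 
Charger  | Sports  
Keyboard | Supplies
Laptop   | Supplies


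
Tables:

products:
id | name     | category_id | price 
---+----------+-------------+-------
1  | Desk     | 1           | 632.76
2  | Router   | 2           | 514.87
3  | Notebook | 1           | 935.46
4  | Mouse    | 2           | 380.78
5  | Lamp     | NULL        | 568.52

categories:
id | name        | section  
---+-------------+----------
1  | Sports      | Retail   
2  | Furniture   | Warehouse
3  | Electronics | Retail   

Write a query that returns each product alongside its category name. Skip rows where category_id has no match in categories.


INNER JOIN keeps only products rows whose category_id matches an id in categories. Walk through each product:
  - product 1 (Desk): category_id=1 -> matches Sports
  - product 2 (Router): category_id=2 -> matches Furniture
  - product 3 (Notebook): category_id=1 -> matches Sports
  - product 4 (Mouse): category_id=2 -> matches Furniture
  - product 5 (Lamp): category_id=NULL, no match -> dropped
So 1 of 5 rows is dropped.

SQL:
SELECT a.name, b.name AS category
FROM products a
INNER JOIN categories b ON a.category_id = b.id

Result:
name     | category 
---------+----------
Desk     | Sports   
Router   | Furniture
Notebook | Sports   
Mouse    | Furniture


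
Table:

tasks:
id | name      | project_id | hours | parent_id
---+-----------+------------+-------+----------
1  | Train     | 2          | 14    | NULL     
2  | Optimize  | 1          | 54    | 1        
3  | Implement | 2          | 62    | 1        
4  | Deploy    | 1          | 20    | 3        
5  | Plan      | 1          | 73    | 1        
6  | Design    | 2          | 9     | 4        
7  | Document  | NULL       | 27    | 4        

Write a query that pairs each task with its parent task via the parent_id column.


This is a self-join: tasks is joined to a second copy of itself, matching each row's parent_id to another row's id. Use LEFT JOIN so rows with parent_id=NULL are kept.
  - task 1 (Train): parent_id=NULL -> NULL
  - task 2 (Optimize): parent_id=1 -> Train
  - task 3 (Implement): parent_id=1 -> Train
  - task 4 (Deploy): parent_id=3 -> Implement
  - task 5 (Plan): parent_id=1 -> Train
  - task 6 (Design): parent_id=4 -> Deploy
  - task 7 (Document): parent_id=4 -> Deploy

SQL:
SELECT a.name AS item, b.name AS parent
FROM tasks a
LEFT JOIN tasks b ON a.parent_id = b.id

Result:
item      | parent   
----------+----------
Train     | NULL     
Optimize  | Train    
Implement | Train    
Deploy    | Implement
Plan      | Train    
Design    | Deploy   
Document  | Deploy   


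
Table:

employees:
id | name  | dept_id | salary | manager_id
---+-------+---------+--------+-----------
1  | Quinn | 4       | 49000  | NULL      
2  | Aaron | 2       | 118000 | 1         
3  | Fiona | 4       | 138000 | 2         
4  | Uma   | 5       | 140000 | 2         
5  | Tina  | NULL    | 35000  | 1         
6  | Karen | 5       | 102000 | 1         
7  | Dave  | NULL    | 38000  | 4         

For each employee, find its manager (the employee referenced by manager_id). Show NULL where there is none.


This is a self-join: employees is joined to a second copy of itself, matching each row's manager_id to another row's id. Use LEFT JOIN so rows with manager_id=NULL are kept.
  - employee 1 (Quinn): manager_id=NULL -> NULL
  - employee 2 (Aaron): manager_id=1 -> Quinn
  - employee 3 (Fiona): manager_id=2 -> Aaron
  - employee 4 (Uma): manager_id=2 -> Aaron
  - employee 5 (Tina): manager_id=1 -> Quinn
  - employee 6 (Karen): manager_id=1 -> Quinn
  - employee 7 (Dave): manager_id=4 -> Uma

SQL:
SELECT a.name AS item, b.name AS manager
FROM employees a
LEFT JOIN employees b ON a.manager_id = b.id

Result:
item  | manager
------+--------
Quinn | NULL   
Aaron | Quinn  
Fiona | Aaron  
Uma   | Aaron  
Tina  | Quinn  
Karen | Quinn  
Dave  | Uma    


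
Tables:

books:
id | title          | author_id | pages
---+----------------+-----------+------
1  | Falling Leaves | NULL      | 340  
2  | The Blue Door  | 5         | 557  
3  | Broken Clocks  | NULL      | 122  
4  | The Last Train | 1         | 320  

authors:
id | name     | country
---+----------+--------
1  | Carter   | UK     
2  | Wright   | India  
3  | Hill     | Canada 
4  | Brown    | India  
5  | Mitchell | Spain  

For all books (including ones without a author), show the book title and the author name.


LEFT JOIN keeps every row from books (the left table); where author_id has no match in authors, the author columns become NULL. Walk through each book:
  - book 1 (Falling Leaves): author_id=NULL, no match -> kept with NULL
  - book 2 (The Blue Door): author_id=5 -> matches Mitchell
  - book 3 (Broken Clocks): author_id=NULL, no match -> kept with NULL
  - book 4 (The Last Train): author_id=1 -> matches Carter
All 4 rows appear; 2 have NULL author.

SQL:
SELECT a.title, b.name AS author
FROM books a
LEFT JOIN authors b ON a.author_id = b.id

Result:
title          | author  
---------------+---------
Falling Leaves | NULL    
The Blue Door  | Mitchell
Broken Clocks  | NULL    
The Last Train | Carter  


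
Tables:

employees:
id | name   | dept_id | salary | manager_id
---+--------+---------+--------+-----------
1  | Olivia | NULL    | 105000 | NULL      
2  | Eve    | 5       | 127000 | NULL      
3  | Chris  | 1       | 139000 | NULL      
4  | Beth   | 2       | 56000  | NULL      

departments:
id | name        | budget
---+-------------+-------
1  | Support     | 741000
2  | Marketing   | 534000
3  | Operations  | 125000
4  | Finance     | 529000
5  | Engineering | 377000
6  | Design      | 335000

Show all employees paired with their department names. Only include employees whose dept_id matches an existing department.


INNER JOIN keeps only employees rows whose dept_id matches an id in departments. Walk through each employee:
  - employee 1 (Olivia): dept_id=NULL, no match -> dropped
  - employee 2 (Eve): dept_id=5 -> matches Engineering
  - employee 3 (Chris): dept_id=1 -> matches Support
  - employee 4 (Beth): dept_id=2 -> matches Marketing
So 1 of 4 rows is dropped.

SQL:
SELECT a.name, b.name AS department
FROM employees a
INNER JOIN departments b ON a.dept_id = b.id

Result:
name  | department 
------+------------
Eve   | Engineering
Chris | Support    
Beth  | Marketing  


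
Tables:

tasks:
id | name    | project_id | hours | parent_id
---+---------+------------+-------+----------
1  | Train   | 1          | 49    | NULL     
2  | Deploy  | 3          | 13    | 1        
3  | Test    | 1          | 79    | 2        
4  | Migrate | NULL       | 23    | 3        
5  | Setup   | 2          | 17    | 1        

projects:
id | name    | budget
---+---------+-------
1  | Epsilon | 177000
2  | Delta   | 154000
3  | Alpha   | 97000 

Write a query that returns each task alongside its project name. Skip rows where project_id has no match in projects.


INNER JOIN keeps only tasks rows whose project_id matches an id in projects. Walk through each task:
  - task 1 (Train): project_id=1 -> matches Epsilon
  - task 2 (Deploy): project_id=3 -> matches Alpha
  - task 3 (Test): project_id=1 -> matches Epsilon
  - task 4 (Migrate): project_id=NULL, no match -> dropped
  - task 5 (Setup): project_id=2 -> matches Delta
So 1 of 5 rows is dropped.

SQL:
SELECT a.name, b.name AS project
FROM tasks a
INNER JOIN projects b ON a.project_id = b.id

Result:
name   | project
-------+--------
Train  | Epsilon
Deploy | Alpha  
Test   | Epsilon
Setup  | Delta  


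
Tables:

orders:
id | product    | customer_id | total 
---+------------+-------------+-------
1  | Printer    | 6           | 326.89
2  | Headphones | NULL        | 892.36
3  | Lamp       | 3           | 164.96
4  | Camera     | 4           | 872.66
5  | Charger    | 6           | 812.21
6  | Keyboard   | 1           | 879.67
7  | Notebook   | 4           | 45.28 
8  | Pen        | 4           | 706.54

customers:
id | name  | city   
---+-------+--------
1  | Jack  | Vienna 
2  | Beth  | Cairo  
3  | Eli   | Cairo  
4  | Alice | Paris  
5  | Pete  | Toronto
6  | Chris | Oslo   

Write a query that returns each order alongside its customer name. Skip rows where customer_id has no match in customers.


INNER JOIN keeps only orders rows whose customer_id matches an id in customers. Walk through each order:
  - order 1 (Printer): customer_id=6 -> matches Chris
  - order 2 (Headphones): customer_id=NULL, no match -> dropped
  - order 3 (Lamp): customer_id=3 -> matches Eli
  - order 4 (Camera): customer_id=4 -> matches Alice
  - order 5 (Charger): customer_id=6 -> matches Chris
  - order 6 (Keyboard): customer_id=1 -> matches Jack
  - order 7 (Notebook): customer_id=4 -> matches Alice
  - order 8 (Pen): customer_id=4 -> matches Alice
So 1 of 8 rows is dropped.

SQL:
SELECT a.product, b.name AS customer
FROM orders a
INNER JOIN customers b ON a.customer_id = b.id

Result:
product  | customer
---------+---------
Printer  | Chris   
Lamp     | Eli     
Camera   | Alice   
Charger  | Chris   
Keyboard | Jack    
Notebook | Alice   
Pen      | Alice   


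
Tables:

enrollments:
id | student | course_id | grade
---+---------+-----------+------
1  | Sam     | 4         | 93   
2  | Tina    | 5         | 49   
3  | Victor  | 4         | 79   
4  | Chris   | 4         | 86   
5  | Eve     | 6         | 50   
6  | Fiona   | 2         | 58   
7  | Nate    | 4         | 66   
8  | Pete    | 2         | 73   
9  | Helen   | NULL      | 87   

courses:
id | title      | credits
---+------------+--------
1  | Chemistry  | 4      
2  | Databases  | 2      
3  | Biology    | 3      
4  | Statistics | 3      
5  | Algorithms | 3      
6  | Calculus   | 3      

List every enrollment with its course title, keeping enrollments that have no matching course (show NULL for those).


LEFT JOIN keeps every row from enrollments (the left table); where course_id has no match in courses, the course columns become NULL. Walk through each enrollment:
  - enrollment 1 (Sam): course_id=4 -> matches Statistics
  - enrollment 2 (Tina): course_id=5 -> matches Algorithms
  - enrollment 3 (Victor): course_id=4 -> matches Statistics
  - enrollment 4 (Chris): course_id=4 -> matches Statistics
  - enrollment 5 (Eve): course_id=6 -> matches Calculus
  - enrollment 6 (Fiona): course_id=2 -> matches Databases
  - enrollment 7 (Nate): course_id=4 -> matches Statistics
  - enrollment 8 (Pete): course_id=2 -> matches Databases
  - enrollment 9 (Helen): course_id=NULL, no match -> kept with NULL
All 9 rows appear; 1 has NULL course.

SQL:
SELECT a.student, b.title AS course
FROM enrollments a
LEFT JOIN courses b ON a.course_id = b.id

Result:
student | course    
--------+-----------
Sam     | Statistics
Tina    | Algorithms
Victor  | Statistics
Chris   | Statistics
Eve     | Calculus  
Fiona   | Databases 
Nate    | Statistics
Pete    | Databases 
Helen   | NULL      


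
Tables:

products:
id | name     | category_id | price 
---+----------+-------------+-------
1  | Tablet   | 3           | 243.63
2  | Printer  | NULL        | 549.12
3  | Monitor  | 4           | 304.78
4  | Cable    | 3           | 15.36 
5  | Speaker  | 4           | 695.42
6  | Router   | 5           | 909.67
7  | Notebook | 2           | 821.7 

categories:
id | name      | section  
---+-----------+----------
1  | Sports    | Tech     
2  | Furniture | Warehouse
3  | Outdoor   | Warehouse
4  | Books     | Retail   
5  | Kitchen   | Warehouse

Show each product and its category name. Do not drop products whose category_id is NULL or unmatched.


LEFT JOIN keeps every row from products (the left table); where category_id has no match in categories, the category columns become NULL. Walk through each product:
  - product 1 (Tablet): category_id=3 -> matches Outdoor
  - product 2 (Printer): category_id=NULL, no match -> kept with NULL
  - product 3 (Monitor): category_id=4 -> matches Books
  - product 4 (Cable): category_id=3 -> matches Outdoor
  - product 5 (Speaker): category_id=4 -> matches Books
  - product 6 (Router): category_id=5 -> matches Kitchen
  - product 7 (Notebook): category_id=2 -> matches Furniture
All 7 rows appear; 1 has NULL category.

SQL:
SELECT a.name, b.name AS category
FROM products a
LEFT JOIN categories b ON a.category_id = b.id

Result:
name     | category 
---------+----------
Tablet   | Outdoor  
Printer  | NULL     
Monitor  | Books    
Cable    | Outdoor  
Speaker  | Books    
Router   | Kitchen  
Notebook | Furniture


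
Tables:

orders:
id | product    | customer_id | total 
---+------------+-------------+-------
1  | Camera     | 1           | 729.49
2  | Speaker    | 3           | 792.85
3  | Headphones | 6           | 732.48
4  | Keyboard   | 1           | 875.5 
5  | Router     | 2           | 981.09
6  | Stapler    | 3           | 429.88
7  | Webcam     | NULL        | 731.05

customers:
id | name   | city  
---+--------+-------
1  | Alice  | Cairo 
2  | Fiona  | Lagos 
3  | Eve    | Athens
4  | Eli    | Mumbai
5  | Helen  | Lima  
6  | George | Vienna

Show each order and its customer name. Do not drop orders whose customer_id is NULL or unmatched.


LEFT JOIN keeps every row from orders (the left table); where customer_id has no match in customers, the customer columns become NULL. Walk through each order:
  - order 1 (Camera): customer_id=1 -> matches Alice
  - order 2 (Speaker): customer_id=3 -> matches Eve
  - order 3 (Headphones): customer_id=6 -> matches George
  - order 4 (Keyboard): customer_id=1 -> matches Alice
  - order 5 (Router): customer_id=2 -> matches Fiona
  - order 6 (Stapler): customer_id=3 -> matches Eve
  - order 7 (Webcam): customer_id=NULL, no match -> kept with NULL
All 7 rows appear; 1 has NULL customer.

SQL:
SELECT a.product, b.name AS customer
FROM orders a
LEFT JOIN customers b ON a.customer_id = b.id

Result:
product    | customer
-----------+---------
Camera     | Alice   
Speaker    | Eve     
Headphones | George  
Keyboard   | Alice   
Router     | Fiona   
Stapler    | Eve     
Webcam     | NULL    


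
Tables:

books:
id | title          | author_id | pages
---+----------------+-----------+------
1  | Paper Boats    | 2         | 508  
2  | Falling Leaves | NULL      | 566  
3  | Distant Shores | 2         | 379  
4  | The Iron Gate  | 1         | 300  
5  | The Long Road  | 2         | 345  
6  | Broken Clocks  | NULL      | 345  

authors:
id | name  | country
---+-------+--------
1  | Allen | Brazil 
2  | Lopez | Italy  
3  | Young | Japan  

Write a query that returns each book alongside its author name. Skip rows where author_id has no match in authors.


INNER JOIN keeps only books rows whose author_id matches an id in authors. Walk through each book:
  - book 1 (Paper Boats): author_id=2 -> matches Lopez
  - book 2 (Falling Leaves): author_id=NULL, no match -> dropped
  - book 3 (Distant Shores): author_id=2 -> matches Lopez
  - book 4 (The Iron Gate): author_id=1 -> matches Allen
  - book 5 (The Long Road): author_id=2 -> matches Lopez
  - book 6 (Broken Clocks): author_id=NULL, no match -> dropped
So 2 of 6 rows are dropped.

SQL:
SELECT a.title, b.name AS author
FROM books a
INNER JOIN authors b ON a.author_id = b.id

Result:
title          | author
---------------+-------
Paper Boats    | Lopez 
Distant Shores | Lopez 
The Iron Gate  | Allen 
The Long Road  | Lopez 


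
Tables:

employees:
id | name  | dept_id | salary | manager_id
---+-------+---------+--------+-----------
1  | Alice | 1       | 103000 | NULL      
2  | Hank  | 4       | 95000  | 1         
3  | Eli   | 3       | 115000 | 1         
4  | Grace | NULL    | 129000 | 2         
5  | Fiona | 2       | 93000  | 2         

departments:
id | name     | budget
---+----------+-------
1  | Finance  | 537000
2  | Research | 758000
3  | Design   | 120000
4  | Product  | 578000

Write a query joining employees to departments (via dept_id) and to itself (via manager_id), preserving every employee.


Two LEFT JOINs from the same base table employees: one to departments via dept_id, one to employees itself via manager_id. Both are LEFT so every employee is preserved.
Match against departments:
  - employee 1 (Alice): dept_id=1 -> matches Finance
  - employee 2 (Hank): dept_id=4 -> matches Product
  - employee 3 (Eli): dept_id=3 -> matches Design
  - employee 4 (Grace): dept_id=NULL, no match -> kept with NULL
  - employee 5 (Fiona): dept_id=2 -> matches Research
Match against employees (self):
  - employee 1 (Alice): manager_id=NULL -> NULL
  - employee 2 (Hank): manager_id=1 -> Alice
  - employee 3 (Eli): manager_id=1 -> Alice
  - employee 4 (Grace): manager_id=2 -> Hank
  - employee 5 (Fiona): manager_id=2 -> Hank

SQL:
SELECT a.name, b.name AS department, c.name AS manager
FROM employees a
LEFT JOIN departments b ON a.dept_id = b.id
LEFT JOIN employees c ON a.manager_id = c.id

Result:
name  | department | manager
------+------------+--------
Alice | Finance    | NULL   
Hank  | Product    | Alice  
Eli   | Design     | Alice  
Grace | NULL       | Hank   
Fiona | Research   | Hank   


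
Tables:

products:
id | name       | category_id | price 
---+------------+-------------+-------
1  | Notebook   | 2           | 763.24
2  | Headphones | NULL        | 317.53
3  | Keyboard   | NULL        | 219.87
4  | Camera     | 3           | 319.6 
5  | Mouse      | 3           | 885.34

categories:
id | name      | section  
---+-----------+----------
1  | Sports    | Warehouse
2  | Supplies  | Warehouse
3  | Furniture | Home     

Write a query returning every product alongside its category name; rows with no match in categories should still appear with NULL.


LEFT JOIN keeps every row from products (the left table); where category_id has no match in categories, the category columns become NULL. Walk through each product:
  - product 1 (Notebook): category_id=2 -> matches Supplies
  - product 2 (Headphones): category_id=NULL, no match -> kept with NULL
  - product 3 (Keyboard): category_id=NULL, no match -> kept with NULL
  - product 4 (Camera): category_id=3 -> matches Furniture
  - product 5 (Mouse): category_id=3 -> matches Furniture
All 5 rows appear; 2 have NULL category.

SQL:
SELECT a.name, b.name AS category
FROM products a
LEFT JOIN categories b ON a.category_id = b.id

Result:
name       | category 
-----------+----------
Notebook   | Supplies 
Headphones | NULL     
Keyboard   | NULL     
Camera     | Furniture
Mouse      | Furniture


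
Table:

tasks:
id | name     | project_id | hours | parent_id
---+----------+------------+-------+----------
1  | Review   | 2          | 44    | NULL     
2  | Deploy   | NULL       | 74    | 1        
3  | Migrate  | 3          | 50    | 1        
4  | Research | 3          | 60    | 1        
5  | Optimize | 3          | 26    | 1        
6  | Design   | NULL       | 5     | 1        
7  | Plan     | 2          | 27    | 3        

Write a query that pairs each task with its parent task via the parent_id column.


This is a self-join: tasks is joined to a second copy of itself, matching each row's parent_id to another row's id. Use LEFT JOIN so rows with parent_id=NULL are kept.
  - task 1 (Review): parent_id=NULL -> NULL
  - task 2 (Deploy): parent_id=1 -> Review
  - task 3 (Migrate): parent_id=1 -> Review
  - task 4 (Research): parent_id=1 -> Review
  - task 5 (Optimize): parent_id=1 -> Review
  - task 6 (Design): parent_id=1 -> Review
  - task 7 (Plan): parent_id=3 -> Migrate

SQL:
SELECT a.name AS item, b.name AS parent
FROM tasks a
LEFT JOIN tasks b ON a.parent_id = b.id

Result:
item     | parent 
---------+--------
Review   | NULL   
Deploy   | Review 
Migrate  | Review 
Research | Review 
Optimize | Review 
Design   | Review 
Plan     | Migrate


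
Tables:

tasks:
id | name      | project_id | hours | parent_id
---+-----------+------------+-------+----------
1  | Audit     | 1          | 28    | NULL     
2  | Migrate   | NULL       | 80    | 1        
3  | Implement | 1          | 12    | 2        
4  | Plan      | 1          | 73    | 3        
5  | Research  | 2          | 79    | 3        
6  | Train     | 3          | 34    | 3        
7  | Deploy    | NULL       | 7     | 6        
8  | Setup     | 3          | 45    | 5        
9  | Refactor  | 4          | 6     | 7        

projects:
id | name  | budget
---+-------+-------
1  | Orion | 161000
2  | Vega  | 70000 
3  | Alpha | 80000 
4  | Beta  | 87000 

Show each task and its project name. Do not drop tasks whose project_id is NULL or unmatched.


LEFT JOIN keeps every row from tasks (the left table); where project_id has no match in projects, the project columns become NULL. Walk through each task:
  - task 1 (Audit): project_id=1 -> matches Orion
  - task 2 (Migrate): project_id=NULL, no match -> kept with NULL
  - task 3 (Implement): project_id=1 -> matches Orion
  - task 4 (Plan): project_id=1 -> matches Orion
  - task 5 (Research): project_id=2 -> matches Vega
  - task 6 (Train): project_id=3 -> matches Alpha
  - task 7 (Deploy): project_id=NULL, no match -> kept with NULL
  - task 8 (Setup): project_id=3 -> matches Alpha
  - task 9 (Refactor): project_id=4 -> matches Beta
All 9 rows appear; 2 have NULL project.

SQL:
SELECT a.name, b.name AS project
FROM tasks a
LEFT JOIN projects b ON a.project_id = b.id

Result:
name      | project
----------+--------
Audit     | Orion  
Migrate   | NULL   
Implement | Orion  
Plan      | Orion  
Research  | Vega   
Train     | Alpha  
Deploy    | NULL   
Setup     | Alpha  
Refactor  | Beta   


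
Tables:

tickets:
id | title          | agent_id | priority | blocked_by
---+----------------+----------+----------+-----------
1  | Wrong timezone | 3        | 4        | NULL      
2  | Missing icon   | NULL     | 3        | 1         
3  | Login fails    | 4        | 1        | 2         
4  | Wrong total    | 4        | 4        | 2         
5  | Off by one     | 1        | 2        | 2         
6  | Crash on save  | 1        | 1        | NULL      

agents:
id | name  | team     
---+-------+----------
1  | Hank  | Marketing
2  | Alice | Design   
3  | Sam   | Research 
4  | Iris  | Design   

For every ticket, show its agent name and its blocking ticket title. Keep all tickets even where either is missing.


Two LEFT JOINs from the same base table tickets: one to agents via agent_id, one to tickets itself via blocked_by. Both are LEFT so every ticket is preserved.
Match against agents:
  - ticket 1 (Wrong timezone): agent_id=3 -> matches Sam
  - ticket 2 (Missing icon): agent_id=NULL, no match -> kept with NULL
  - ticket 3 (Login fails): agent_id=4 -> matches Iris
  - ticket 4 (Wrong total): agent_id=4 -> matches Iris
  - ticket 5 (Off by one): agent_id=1 -> matches Hank
  - ticket 6 (Crash on save): agent_id=1 -> matches Hank
Match against tickets (self):
  - ticket 1 (Wrong timezone): blocked_by=NULL -> NULL
  - ticket 2 (Missing icon): blocked_by=1 -> Wrong timezone
  - ticket 3 (Login fails): blocked_by=2 -> Missing icon
  - ticket 4 (Wrong total): blocked_by=2 -> Missing icon
  - ticket 5 (Off by one): blocked_by=2 -> Missing icon
  - ticket 6 (Crash on save): blocked_by=NULL -> NULL

SQL:
SELECT a.title, b.name AS agent, c.title AS blocked_by
FROM tickets a
LEFT JOIN agents b ON a.agent_id = b.id
LEFT JOIN tickets c ON a.blocked_by = c.id

Result:
title          | agent | blocked_by    
---------------+-------+---------------
Wrong timezone | Sam   | NULL          
Missing icon   | NULL  | Wrong timezone
Login fails    | Iris  | Missing icon  
Wrong total    | Iris  | Missing icon  
Off by one     | Hank  | Missing icon  
Crash on save  | Hank  | NULL          


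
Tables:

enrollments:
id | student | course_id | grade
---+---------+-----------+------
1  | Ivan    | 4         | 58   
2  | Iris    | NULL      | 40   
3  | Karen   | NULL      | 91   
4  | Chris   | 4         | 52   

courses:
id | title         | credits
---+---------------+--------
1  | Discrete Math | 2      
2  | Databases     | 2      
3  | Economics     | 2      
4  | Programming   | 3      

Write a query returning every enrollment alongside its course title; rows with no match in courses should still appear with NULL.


LEFT JOIN keeps every row from enrollments (the left table); where course_id has no match in courses, the course columns become NULL. Walk through each enrollment:
  - enrollment 1 (Ivan): course_id=4 -> matches Programming
  - enrollment 2 (Iris): course_id=NULL, no match -> kept with NULL
  - enrollment 3 (Karen): course_id=NULL, no match -> kept with NULL
  - enrollment 4 (Chris): course_id=4 -> matches Programming
All 4 rows appear; 2 have NULL course.

SQL:
SELECT a.student, b.title AS course
FROM enrollments a
LEFT JOIN courses b ON a.course_id = b.id

Result:
student | course     
--------+------------
Ivan    | Programming
Iris    | NULL       
Karen   | NULL       
Chris   | Programming
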